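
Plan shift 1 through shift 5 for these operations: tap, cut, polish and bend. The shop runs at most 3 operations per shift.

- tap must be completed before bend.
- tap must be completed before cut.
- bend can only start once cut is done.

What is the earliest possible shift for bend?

shift 3

Precedence pushes bend to at least shift 3.
bend at shift 3 is achievable: tap=shift 1, cut=shift 2, polish=shift 1, bend=shift 3.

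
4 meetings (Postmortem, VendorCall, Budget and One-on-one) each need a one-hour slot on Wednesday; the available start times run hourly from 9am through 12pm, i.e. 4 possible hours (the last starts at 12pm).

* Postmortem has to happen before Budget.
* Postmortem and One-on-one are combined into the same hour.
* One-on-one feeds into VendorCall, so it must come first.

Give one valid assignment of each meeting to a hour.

VendorCall in 10am, One-on-one in 9am, Budget in 10am, Postmortem in 9am

Checking: One-on-one(9am) before VendorCall(10am); Postmortem(9am) before Budget(10am); Postmortem = One-on-one = 9am.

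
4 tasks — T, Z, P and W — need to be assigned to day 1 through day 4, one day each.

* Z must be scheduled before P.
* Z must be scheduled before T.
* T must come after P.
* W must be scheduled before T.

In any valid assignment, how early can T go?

day 3

Precedence pushes T to at least day 3.
T at day 3 is achievable: Z=day 1, P=day 2, W=day 1, T=day 3.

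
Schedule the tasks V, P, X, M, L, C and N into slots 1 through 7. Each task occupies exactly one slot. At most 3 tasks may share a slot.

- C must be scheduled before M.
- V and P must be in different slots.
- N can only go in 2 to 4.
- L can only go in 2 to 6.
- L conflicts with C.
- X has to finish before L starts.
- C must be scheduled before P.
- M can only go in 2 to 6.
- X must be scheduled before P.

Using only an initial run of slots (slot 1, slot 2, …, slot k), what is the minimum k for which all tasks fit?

The precedence chain requires at least 2 distinct slots.
With at most 3 per slot and 7 tasks, at least 3 slots are needed.
3 works (last occupied slot: 3): for example M -> 2, V -> 1, N -> 2, X -> 1, L -> 2, C -> 1, P -> 3.

3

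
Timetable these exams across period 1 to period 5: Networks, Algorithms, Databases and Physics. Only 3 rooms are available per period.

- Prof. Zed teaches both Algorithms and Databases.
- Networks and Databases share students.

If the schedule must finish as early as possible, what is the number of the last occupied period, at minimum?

period 2

With at most 3 per period and 4 exams, at least 2 periods are needed.
2 works (last occupied period: period 2): for example Databases=period 2, Networks=period 1, Algorithms=period 1, Physics=period 1.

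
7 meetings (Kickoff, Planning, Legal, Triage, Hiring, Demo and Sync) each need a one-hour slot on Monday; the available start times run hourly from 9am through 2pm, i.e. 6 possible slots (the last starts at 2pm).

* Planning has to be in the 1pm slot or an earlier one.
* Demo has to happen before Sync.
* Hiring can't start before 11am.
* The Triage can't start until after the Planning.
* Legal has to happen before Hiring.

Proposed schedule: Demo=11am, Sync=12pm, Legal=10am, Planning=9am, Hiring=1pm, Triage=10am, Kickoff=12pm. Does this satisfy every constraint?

Hiring can't start before 11am — holds.
Planning has to be in the 1pm slot or an earlier one — holds.
The Triage can't start until after the Planning — holds.
Legal has to happen before Hiring — holds.
Demo has to happen before Sync — holds.

Yes, all constraints hold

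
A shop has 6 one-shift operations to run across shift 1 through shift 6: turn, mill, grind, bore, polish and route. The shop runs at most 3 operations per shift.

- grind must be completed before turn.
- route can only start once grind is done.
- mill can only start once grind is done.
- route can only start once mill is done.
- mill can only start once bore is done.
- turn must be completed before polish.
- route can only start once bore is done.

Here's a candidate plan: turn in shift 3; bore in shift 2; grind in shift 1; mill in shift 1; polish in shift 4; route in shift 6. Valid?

No. mill can only start once bore is done is not satisfied.

mill can only start once bore is done — violated.
route can only start once bore is done — holds.
The shop runs at most 3 operations per shift — holds.
mill can only start once grind is done — violated.
route can only start once mill is done — holds.
grind must be completed before turn — holds.
turn must be completed before polish — holds.
route can only start once grind is done — holds.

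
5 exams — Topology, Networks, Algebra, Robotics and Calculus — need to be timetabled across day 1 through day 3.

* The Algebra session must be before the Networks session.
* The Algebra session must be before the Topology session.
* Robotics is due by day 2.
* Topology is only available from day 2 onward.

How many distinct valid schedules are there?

Splitting on Topology: it can be day 2 (12), day 3 (18). Listing each branch's schedules as (Networks, Algebra, Robotics, Calculus) by day number:
Topology=day 2: (2,1,1,1) (2,1,1,2) (2,1,1,3) (2,1,2,1) (2,1,2,2) (2,1,2,3) (3,1,1,1) (3,1,1,2) (3,1,1,3) (3,1,2,1) (3,1,2,2) (3,1,2,3) — 12.
Topology=day 3: (2,1,1,1) (2,1,1,2) (2,1,1,3) (2,1,2,1) (2,1,2,2) (2,1,2,3) (3,1,1,1) (3,1,1,2) (3,1,1,3) (3,1,2,1) (3,1,2,2) (3,1,2,3) (3,2,1,1) (3,2,1,2) (3,2,1,3) (3,2,2,1) (3,2,2,2) (3,2,2,3) — 18.
Summing: 12 + 18 = 30.

30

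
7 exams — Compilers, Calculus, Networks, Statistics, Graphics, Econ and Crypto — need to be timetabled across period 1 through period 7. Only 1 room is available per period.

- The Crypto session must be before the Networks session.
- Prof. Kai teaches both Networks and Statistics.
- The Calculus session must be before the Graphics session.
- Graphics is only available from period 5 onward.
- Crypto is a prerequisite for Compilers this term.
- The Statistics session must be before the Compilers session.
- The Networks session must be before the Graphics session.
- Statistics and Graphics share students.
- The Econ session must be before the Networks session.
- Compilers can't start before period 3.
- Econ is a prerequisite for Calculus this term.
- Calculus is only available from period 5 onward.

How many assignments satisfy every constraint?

40

Splitting on Compilers: it can be period 3 (4), period 4 (12), period 5 (8), period 6 (8), period 7 (8). Listing each branch's schedules as (Calculus, Networks, Statistics, Graphics, Econ, Crypto) by period number:
Compilers=period 3: (5,6,1,7,4,2) (5,6,2,7,4,1) (6,5,1,7,4,2) (6,5,2,7,4,1) — 4.
Compilers=period 4: (5,6,1,7,2,3) (5,6,1,7,3,2) (5,6,2,7,1,3) (5,6,2,7,3,1) (5,6,3,7,1,2) (5,6,3,7,2,1) (6,5,1,7,2,3) (6,5,1,7,3,2) (6,5,2,7,1,3) (6,5,2,7,3,1) (6,5,3,7,1,2) (6,5,3,7,2,1) — 12.
Compilers=period 5: (6,3,4,7,1,2) (6,3,4,7,2,1) (6,4,1,7,2,3) (6,4,1,7,3,2) (6,4,2,7,1,3) (6,4,2,7,3,1) (6,4,3,7,1,2) (6,4,3,7,2,1) — 8.
Compilers=period 6: (5,3,4,7,1,2) (5,3,4,7,2,1) (5,4,1,7,2,3) (5,4,1,7,3,2) (5,4,2,7,1,3) (5,4,2,7,3,1) (5,4,3,7,1,2) (5,4,3,7,2,1) — 8.
Compilers=period 7: (5,3,4,6,1,2) (5,3,4,6,2,1) (5,4,1,6,2,3) (5,4,1,6,3,2) (5,4,2,6,1,3) (5,4,2,6,3,1) (5,4,3,6,1,2) (5,4,3,6,2,1) — 8.
Summing: 4 + 12 + 8 + 8 + 8 = 40.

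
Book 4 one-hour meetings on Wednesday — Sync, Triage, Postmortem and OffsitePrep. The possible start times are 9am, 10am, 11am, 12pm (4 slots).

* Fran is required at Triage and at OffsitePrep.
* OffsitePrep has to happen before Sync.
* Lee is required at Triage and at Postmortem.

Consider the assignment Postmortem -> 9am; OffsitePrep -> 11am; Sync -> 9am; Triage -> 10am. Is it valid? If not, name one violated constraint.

Lee is required at Triage and at Postmortem — holds.
Fran is required at Triage and at OffsitePrep — holds.
OffsitePrep has to happen before Sync — violated.

No — it violates: OffsitePrep has to happen before Sync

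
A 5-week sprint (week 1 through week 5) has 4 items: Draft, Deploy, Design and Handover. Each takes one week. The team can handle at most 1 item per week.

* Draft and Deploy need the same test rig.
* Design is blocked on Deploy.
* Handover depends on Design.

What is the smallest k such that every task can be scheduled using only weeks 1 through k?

The precedence chain requires at least 3 distinct weeks.
With at most 1 per week and 4 tasks, at least 4 weeks are needed.
4 works (last occupied week: week 4): for example Design in week 2, Draft in week 4, Handover in week 3, Deploy in week 1.

4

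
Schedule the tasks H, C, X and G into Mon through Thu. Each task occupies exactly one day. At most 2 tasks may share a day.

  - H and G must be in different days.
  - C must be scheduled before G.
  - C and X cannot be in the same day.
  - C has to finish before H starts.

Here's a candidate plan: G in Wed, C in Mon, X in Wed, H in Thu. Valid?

H and G must be in different days — holds.
C and X cannot be in the same day — holds.
C has to finish before H starts — holds.
At most 2 tasks may share a day — holds.
C must be scheduled before G — holds.

Yes, all constraints hold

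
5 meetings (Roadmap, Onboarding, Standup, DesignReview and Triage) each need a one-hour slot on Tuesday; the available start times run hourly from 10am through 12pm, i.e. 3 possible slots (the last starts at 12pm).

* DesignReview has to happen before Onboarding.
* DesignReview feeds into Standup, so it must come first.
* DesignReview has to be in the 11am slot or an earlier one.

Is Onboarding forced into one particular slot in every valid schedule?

No

Onboarding can be 11am (e.g. Onboarding in 11am, DesignReview in 10am, Triage in 10am, Standup in 11am, Roadmap in 10am) or 12pm (e.g. DesignReview in 10am; Roadmap in 10am; Triage in 10am; Standup in 11am; Onboarding in 12pm).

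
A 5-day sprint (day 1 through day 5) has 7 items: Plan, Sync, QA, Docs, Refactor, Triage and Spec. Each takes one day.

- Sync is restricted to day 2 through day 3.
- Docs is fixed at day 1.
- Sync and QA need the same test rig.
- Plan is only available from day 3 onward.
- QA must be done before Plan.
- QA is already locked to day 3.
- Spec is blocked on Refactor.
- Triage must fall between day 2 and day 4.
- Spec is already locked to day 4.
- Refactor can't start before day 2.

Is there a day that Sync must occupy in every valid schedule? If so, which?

Sync's window is day 2–day 3.
QA is fixed at day 3, and Sync can't share a day with QA.
So Sync must be day 2.

day 2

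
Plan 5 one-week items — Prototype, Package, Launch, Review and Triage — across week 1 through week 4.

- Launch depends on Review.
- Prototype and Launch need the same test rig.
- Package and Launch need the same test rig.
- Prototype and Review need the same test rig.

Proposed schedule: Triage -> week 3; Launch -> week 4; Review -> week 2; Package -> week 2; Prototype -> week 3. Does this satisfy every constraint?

Yes, all constraints hold

Prototype and Launch need the same test rig — holds.
Package and Launch need the same test rig — holds.
Launch depends on Review — holds.
Prototype and Review need the same test rig — holds.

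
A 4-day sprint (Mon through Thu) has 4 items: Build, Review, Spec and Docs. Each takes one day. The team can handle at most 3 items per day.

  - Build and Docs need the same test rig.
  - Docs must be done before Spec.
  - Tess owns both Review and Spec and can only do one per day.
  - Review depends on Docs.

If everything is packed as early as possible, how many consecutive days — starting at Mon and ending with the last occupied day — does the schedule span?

3

The precedence chain requires at least 2 distinct days.
With at most 3 per day and 4 work items, at least 2 days are needed.
Could 2 days be enough, i.e. nothing placed later than Tue? No: Review must come after Docs (at Mon or later) → {Tue}; Docs must come before Review (at Tue or earlier) → {Mon}; Spec must come after Docs (at Mon or later) → {Tue}; Spec can't share with Review (Tue) → nothing is left.
So 2 days is not enough.
3 works (last occupied day: Wed): for example Spec=Wed, Review=Tue, Build=Tue, Docs=Mon.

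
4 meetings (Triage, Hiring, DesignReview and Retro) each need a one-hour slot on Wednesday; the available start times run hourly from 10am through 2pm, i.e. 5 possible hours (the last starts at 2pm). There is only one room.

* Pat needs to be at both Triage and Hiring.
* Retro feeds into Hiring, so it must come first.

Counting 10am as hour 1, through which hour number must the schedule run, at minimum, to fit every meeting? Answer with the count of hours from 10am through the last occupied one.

The precedence chain requires at least 2 distinct hours.
With at most 1 per hour and 4 meetings, at least 4 hours are needed.
4 works (last occupied hour: 1pm): for example Triage=12pm; Hiring=11am; DesignReview=1pm; Retro=10am.

4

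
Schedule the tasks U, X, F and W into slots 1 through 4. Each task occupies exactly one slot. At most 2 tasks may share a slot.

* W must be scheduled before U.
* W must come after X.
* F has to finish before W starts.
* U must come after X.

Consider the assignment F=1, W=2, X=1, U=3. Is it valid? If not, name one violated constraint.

At most 2 tasks may share a slot — holds.
F has to finish before W starts — holds.
W must be scheduled before U — holds.
W must come after X — holds.
U must come after X — holds.

Yes, all constraints hold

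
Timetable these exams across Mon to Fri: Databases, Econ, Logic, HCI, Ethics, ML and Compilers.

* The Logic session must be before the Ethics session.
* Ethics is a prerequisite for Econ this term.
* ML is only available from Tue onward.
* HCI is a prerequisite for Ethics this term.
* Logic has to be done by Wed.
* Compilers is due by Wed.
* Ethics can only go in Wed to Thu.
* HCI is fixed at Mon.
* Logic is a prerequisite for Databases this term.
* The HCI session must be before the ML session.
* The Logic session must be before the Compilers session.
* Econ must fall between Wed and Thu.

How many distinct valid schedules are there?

44

Splitting on Databases: it can be Tue (8), Wed (12), Thu (12), Fri (12). Listing each branch's schedules as (Econ, Logic, HCI, Ethics, ML, Compilers):
Databases=Tue: (Thu,Mon,Mon,Wed,Tue,Tue) (Thu,Mon,Mon,Wed,Tue,Wed) (Thu,Mon,Mon,Wed,Wed,Tue) (Thu,Mon,Mon,Wed,Wed,Wed) (Thu,Mon,Mon,Wed,Thu,Tue) (Thu,Mon,Mon,Wed,Thu,Wed) (Thu,Mon,Mon,Wed,Fri,Tue) (Thu,Mon,Mon,Wed,Fri,Wed) — 8.
Databases=Wed: (Thu,Mon,Mon,Wed,Tue,Tue) (Thu,Mon,Mon,Wed,Tue,Wed) (Thu,Mon,Mon,Wed,Wed,Tue) (Thu,Mon,Mon,Wed,Wed,Wed) (Thu,Mon,Mon,Wed,Thu,Tue) (Thu,Mon,Mon,Wed,Thu,Wed) (Thu,Mon,Mon,Wed,Fri,Tue) (Thu,Mon,Mon,Wed,Fri,Wed) (Thu,Tue,Mon,Wed,Tue,Wed) (Thu,Tue,Mon,Wed,Wed,Wed) (Thu,Tue,Mon,Wed,Thu,Wed) (Thu,Tue,Mon,Wed,Fri,Wed) — 12.
Databases=Thu: (Thu,Mon,Mon,Wed,Tue,Tue) (Thu,Mon,Mon,Wed,Tue,Wed) (Thu,Mon,Mon,Wed,Wed,Tue) (Thu,Mon,Mon,Wed,Wed,Wed) (Thu,Mon,Mon,Wed,Thu,Tue) (Thu,Mon,Mon,Wed,Thu,Wed) (Thu,Mon,Mon,Wed,Fri,Tue) (Thu,Mon,Mon,Wed,Fri,Wed) (Thu,Tue,Mon,Wed,Tue,Wed) (Thu,Tue,Mon,Wed,Wed,Wed) (Thu,Tue,Mon,Wed,Thu,Wed) (Thu,Tue,Mon,Wed,Fri,Wed) — 12.
Databases=Fri: (Thu,Mon,Mon,Wed,Tue,Tue) (Thu,Mon,Mon,Wed,Tue,Wed) (Thu,Mon,Mon,Wed,Wed,Tue) (Thu,Mon,Mon,Wed,Wed,Wed) (Thu,Mon,Mon,Wed,Thu,Tue) (Thu,Mon,Mon,Wed,Thu,Wed) (Thu,Mon,Mon,Wed,Fri,Tue) (Thu,Mon,Mon,Wed,Fri,Wed) (Thu,Tue,Mon,Wed,Tue,Wed) (Thu,Tue,Mon,Wed,Wed,Wed) (Thu,Tue,Mon,Wed,Thu,Wed) (Thu,Tue,Mon,Wed,Fri,Wed) — 12.
Summing: 8 + 12 + 12 + 12 = 44.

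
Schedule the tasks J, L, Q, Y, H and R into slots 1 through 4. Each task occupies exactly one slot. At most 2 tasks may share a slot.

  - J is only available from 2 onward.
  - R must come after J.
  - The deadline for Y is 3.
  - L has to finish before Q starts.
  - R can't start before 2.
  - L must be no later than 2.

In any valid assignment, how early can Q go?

2

Precedence pushes Q to at least 2.
Q at 2 is achievable: Q -> 2, Y -> 1, L -> 1, R -> 3, J -> 2, H -> 3.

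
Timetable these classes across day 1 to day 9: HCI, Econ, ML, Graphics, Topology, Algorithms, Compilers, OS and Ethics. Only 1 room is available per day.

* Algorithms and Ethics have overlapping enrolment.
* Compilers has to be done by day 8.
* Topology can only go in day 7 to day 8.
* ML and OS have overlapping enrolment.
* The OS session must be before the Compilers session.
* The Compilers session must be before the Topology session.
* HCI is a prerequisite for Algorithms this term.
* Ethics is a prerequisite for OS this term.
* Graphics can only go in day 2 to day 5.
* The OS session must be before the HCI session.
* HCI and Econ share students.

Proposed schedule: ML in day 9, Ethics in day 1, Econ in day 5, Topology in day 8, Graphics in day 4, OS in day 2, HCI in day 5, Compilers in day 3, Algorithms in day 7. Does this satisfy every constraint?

The Compilers session must be before the Topology session — holds.
Algorithms and Ethics have overlapping enrolment — holds.
HCI and Econ share students — violated.
Topology can only go in day 7 to day 8 — holds.
The OS session must be before the HCI session — holds.
HCI is a prerequisite for Algorithms this term — holds.
Compilers has to be done by day 8 — holds.
Only 1 room is available per day — violated.
The OS session must be before the Compilers session — holds.
Ethics is a prerequisite for OS this term — holds.
Graphics can only go in day 2 to day 5 — holds.
ML and OS have overlapping enrolment — holds.

Invalid. HCI and Econ share students.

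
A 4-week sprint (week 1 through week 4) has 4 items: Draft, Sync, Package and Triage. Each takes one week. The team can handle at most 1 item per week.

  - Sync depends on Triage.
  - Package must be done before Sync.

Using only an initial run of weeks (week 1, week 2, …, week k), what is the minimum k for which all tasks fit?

4

The precedence chain requires at least 2 distinct weeks.
With at most 1 per week and 4 tasks, at least 4 weeks are needed.
4 works (last occupied week: week 4): for example Draft=week 4; Package=week 1; Sync=week 3; Triage=week 2.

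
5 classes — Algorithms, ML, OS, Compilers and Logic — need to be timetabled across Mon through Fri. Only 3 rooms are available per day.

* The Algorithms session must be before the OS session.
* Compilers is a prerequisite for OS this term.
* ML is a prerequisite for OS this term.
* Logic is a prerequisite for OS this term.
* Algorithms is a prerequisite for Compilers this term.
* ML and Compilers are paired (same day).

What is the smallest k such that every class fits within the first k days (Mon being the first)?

The precedence chain requires at least 3 distinct days.
With at most 3 per day and 5 classes, at least 2 days are needed.
3 works (last occupied day: Wed): for example Algorithms -> Mon, Logic -> Mon, Compilers -> Tue, ML -> Tue, OS -> Wed.

3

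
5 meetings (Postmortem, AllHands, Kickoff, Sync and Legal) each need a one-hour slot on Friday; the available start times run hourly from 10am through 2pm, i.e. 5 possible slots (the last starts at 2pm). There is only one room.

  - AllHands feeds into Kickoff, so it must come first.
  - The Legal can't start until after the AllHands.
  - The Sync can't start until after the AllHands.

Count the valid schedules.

30

Splitting on Postmortem: it can be 10am (6), 11am (6), 12pm (6), 1pm (6), 2pm (6). Listing each branch's schedules as (AllHands, Kickoff, Sync, Legal):
Postmortem=10am: (11am,12pm,1pm,2pm) (11am,12pm,2pm,1pm) (11am,1pm,12pm,2pm) (11am,1pm,2pm,12pm) (11am,2pm,12pm,1pm) (11am,2pm,1pm,12pm) — 6.
Postmortem=11am: (10am,12pm,1pm,2pm) (10am,12pm,2pm,1pm) (10am,1pm,12pm,2pm) (10am,1pm,2pm,12pm) (10am,2pm,12pm,1pm) (10am,2pm,1pm,12pm) — 6.
Postmortem=12pm: (10am,11am,1pm,2pm) (10am,11am,2pm,1pm) (10am,1pm,11am,2pm) (10am,1pm,2pm,11am) (10am,2pm,11am,1pm) (10am,2pm,1pm,11am) — 6.
Postmortem=1pm: (10am,11am,12pm,2pm) (10am,11am,2pm,12pm) (10am,12pm,11am,2pm) (10am,12pm,2pm,11am) (10am,2pm,11am,12pm) (10am,2pm,12pm,11am) — 6.
Postmortem=2pm: (10am,11am,12pm,1pm) (10am,11am,1pm,12pm) (10am,12pm,11am,1pm) (10am,12pm,1pm,11am) (10am,1pm,11am,12pm) (10am,1pm,12pm,11am) — 6.
Summing: 6 + 6 + 6 + 6 + 6 = 30.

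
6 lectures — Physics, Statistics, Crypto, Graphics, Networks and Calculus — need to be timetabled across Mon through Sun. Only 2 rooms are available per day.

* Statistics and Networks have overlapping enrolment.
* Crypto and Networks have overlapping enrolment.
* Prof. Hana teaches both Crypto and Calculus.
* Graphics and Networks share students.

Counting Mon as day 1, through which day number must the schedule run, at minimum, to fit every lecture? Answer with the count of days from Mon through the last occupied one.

With at most 2 per day and 6 lectures, at least 3 days are needed.
3 works (last occupied day: Wed): for example Calculus=Wed, Physics=Mon, Crypto=Tue, Networks=Wed, Statistics=Mon, Graphics=Tue.

3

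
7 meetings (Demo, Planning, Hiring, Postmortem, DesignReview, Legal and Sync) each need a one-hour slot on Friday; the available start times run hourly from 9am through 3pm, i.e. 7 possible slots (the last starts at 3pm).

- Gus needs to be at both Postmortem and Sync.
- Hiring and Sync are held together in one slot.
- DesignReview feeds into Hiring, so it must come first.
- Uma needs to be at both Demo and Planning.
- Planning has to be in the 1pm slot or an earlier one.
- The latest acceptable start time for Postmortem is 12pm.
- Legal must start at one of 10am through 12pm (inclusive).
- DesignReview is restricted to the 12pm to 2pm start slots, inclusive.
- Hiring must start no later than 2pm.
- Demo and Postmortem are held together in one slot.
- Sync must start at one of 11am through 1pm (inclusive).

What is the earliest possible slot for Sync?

1pm

Sync is available from 11am; Sync must be in the same slot as Hiring, which can't be before 1pm, so Sync is at least 1pm; Sync's own window allows nothing later than 1pm.
Sync at 1pm is achievable: Hiring -> 1pm, Demo -> 9am, Sync -> 1pm, Planning -> 10am, Postmortem -> 9am, DesignReview -> 12pm, Legal -> 10am.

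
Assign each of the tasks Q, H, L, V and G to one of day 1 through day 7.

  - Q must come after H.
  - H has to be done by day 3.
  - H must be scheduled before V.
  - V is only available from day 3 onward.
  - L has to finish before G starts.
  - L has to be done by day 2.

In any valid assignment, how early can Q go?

day 2

Precedence pushes Q to at least day 2.
Q at day 2 is achievable: L in day 1, H in day 1, G in day 2, V in day 3, Q in day 2.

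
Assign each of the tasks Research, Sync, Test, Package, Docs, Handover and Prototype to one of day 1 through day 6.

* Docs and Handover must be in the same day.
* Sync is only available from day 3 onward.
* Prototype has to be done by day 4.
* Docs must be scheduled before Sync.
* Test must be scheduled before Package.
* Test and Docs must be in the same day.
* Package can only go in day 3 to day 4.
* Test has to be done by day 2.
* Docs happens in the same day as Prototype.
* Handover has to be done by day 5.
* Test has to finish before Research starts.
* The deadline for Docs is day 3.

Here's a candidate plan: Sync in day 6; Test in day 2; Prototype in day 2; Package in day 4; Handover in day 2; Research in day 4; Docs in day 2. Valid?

Test has to be done by day 2 — holds.
Test must be scheduled before Package — holds.
Test has to finish before Research starts — holds.
Docs happens in the same day as Prototype — holds.
Package can only go in day 3 to day 4 — holds.
Sync is only available from day 3 onward — holds.
Docs must be scheduled before Sync — holds.
Docs and Handover must be in the same day — holds.
The deadline for Docs is day 3 — holds.
Test and Docs must be in the same day — holds.
Prototype has to be done by day 4 — holds.
Handover has to be done by day 5 — holds.

Valid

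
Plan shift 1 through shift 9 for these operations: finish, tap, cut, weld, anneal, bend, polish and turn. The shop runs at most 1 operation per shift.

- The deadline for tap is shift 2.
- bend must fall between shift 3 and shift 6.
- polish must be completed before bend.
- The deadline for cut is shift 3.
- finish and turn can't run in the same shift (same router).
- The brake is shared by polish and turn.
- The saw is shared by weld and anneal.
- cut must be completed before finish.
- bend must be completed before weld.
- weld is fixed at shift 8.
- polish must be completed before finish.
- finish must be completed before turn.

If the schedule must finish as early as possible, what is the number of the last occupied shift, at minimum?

The precedence chain requires at least 3 distinct shifts.
With at most 1 per shift and 8 operations, at least 8 shifts are needed.
weld can't be placed before shift 8, so the schedule must run through at least shift 8.
8 works (last occupied shift: shift 8): for example polish=shift 3; cut=shift 2; weld=shift 8; turn=shift 6; tap=shift 1; finish=shift 5; bend=shift 4; anneal=shift 7.

8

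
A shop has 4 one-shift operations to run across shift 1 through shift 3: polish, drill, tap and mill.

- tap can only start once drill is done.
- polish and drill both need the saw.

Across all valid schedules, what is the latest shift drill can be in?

Downstream work caps drill at shift 2.
drill at shift 2 is achievable: polish -> shift 1, mill -> shift 1, drill -> shift 2, tap -> shift 3.

shift 2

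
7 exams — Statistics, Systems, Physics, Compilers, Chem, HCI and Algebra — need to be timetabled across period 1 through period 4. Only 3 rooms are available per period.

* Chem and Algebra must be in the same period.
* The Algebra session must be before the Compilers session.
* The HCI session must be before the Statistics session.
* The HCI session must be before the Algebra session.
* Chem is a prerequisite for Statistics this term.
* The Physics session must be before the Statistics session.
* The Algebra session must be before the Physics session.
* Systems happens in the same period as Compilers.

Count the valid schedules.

2

Enumerating: Statistics in period 4, Compilers in period 3, HCI in period 1, Algebra in period 2, Chem in period 2, Systems in period 3, Physics in period 3 | HCI in period 1, Systems in period 4, Chem in period 2, Compilers in period 4, Statistics in period 4, Algebra in period 2, Physics in period 3.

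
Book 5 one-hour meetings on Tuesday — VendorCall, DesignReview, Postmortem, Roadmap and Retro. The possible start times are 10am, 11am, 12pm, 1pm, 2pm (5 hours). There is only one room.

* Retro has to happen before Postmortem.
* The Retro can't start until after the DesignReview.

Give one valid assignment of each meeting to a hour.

Roadmap=2pm, VendorCall=1pm, Postmortem=12pm, Retro=11am, DesignReview=10am

Checking: DesignReview(10am) before Retro(11am); Retro(11am) before Postmortem(12pm); max 1 per hour (cap 1).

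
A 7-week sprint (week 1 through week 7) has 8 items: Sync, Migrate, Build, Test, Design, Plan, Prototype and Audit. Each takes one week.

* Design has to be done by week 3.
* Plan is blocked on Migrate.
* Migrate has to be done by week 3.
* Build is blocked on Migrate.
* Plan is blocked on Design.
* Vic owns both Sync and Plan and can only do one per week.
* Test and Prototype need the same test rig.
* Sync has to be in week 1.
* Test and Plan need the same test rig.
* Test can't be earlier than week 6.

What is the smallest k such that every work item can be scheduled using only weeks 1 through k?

6 weeks

The precedence chain requires at least 2 distinct weeks.
Test can't be placed before week 6, so the schedule must run through at least week 6.
6 works (last occupied week: week 6): for example Migrate in week 1; Test in week 6; Audit in week 1; Sync in week 1; Prototype in week 1; Design in week 1; Build in week 2; Plan in week 2.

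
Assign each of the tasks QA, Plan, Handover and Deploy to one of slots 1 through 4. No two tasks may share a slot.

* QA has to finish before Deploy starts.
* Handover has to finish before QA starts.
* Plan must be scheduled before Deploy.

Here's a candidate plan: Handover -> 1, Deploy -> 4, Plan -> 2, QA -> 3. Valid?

Valid

Handover has to finish before QA starts — holds.
No two tasks may share a slot — holds.
QA has to finish before Deploy starts — holds.
Plan must be scheduled before Deploy — holds.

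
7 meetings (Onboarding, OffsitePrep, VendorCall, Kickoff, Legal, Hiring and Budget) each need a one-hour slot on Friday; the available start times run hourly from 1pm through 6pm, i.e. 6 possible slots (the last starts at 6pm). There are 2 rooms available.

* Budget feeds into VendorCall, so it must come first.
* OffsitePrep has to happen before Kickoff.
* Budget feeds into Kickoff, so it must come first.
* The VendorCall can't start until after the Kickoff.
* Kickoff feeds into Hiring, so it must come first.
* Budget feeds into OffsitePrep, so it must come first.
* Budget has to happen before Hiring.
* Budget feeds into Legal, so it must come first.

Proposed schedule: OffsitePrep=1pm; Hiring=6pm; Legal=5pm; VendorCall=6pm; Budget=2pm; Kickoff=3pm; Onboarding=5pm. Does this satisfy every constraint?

Invalid. Budget feeds into OffsitePrep, so it must come first.

The VendorCall can't start until after the Kickoff — holds.
Budget has to happen before Hiring — holds.
Budget feeds into Kickoff, so it must come first — holds.
There are 2 rooms available — holds.
Budget feeds into OffsitePrep, so it must come first — violated.
Kickoff feeds into Hiring, so it must come first — holds.
Budget feeds into VendorCall, so it must come first — holds.
Budget feeds into Legal, so it must come first — holds.
OffsitePrep has to happen before Kickoff — holds.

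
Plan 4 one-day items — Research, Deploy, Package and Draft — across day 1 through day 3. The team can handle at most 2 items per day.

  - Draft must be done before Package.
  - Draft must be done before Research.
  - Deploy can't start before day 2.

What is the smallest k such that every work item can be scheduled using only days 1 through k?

The precedence chain requires at least 2 distinct days.
With at most 2 per day and 4 work items, at least 2 days are needed.
Could 2 days be enough, i.e. nothing placed later than day 2? No: Deploy's window within 2 days is {day 2}; Research must come after Draft (at day 1 or later) → {day 2}; Draft must come before Research (at day 2 or earlier) → {day 1}; Package must come after Draft (at day 1 or later) → {day 2}; that puts Research, Deploy and Package all in day 2 — more than 2 per day.
So 2 days is not enough.
3 works (last occupied day: day 3): for example Package -> day 3; Research -> day 2; Draft -> day 1; Deploy -> day 2.

3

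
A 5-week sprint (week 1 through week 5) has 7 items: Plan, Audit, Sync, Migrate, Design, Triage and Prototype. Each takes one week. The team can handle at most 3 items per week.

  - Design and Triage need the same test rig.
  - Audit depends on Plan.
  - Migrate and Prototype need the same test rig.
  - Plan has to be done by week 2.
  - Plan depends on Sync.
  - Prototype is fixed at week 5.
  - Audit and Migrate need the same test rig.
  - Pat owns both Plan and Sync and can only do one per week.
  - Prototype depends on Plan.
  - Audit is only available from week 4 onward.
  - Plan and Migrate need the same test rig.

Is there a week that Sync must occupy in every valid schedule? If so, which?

Downstream work caps Sync at week 1.
So Sync is pinned to week 1.

week 1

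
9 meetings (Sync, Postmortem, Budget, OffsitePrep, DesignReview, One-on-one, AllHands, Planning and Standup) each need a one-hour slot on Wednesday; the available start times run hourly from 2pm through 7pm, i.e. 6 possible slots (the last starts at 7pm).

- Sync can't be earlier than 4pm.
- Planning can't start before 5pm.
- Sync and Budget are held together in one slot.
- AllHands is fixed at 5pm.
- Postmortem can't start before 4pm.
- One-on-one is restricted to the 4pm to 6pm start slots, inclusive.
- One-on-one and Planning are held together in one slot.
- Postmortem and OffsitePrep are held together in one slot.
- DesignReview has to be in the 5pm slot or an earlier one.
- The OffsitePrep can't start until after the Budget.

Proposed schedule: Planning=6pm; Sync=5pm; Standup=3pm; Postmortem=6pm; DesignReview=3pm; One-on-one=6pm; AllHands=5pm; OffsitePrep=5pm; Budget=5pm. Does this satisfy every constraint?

No. Postmortem and OffsitePrep are held together in one slot is not satisfied.

One-on-one is restricted to the 4pm to 6pm start slots, inclusive — holds.
AllHands is fixed at 5pm — holds.
The OffsitePrep can't start until after the Budget — violated.
Sync and Budget are held together in one slot — holds.
Planning can't start before 5pm — holds.
Postmortem can't start before 4pm — holds.
DesignReview has to be in the 5pm slot or an earlier one — holds.
One-on-one and Planning are held together in one slot — holds.
Sync can't be earlier than 4pm — holds.
Postmortem and OffsitePrep are held together in one slot — violated.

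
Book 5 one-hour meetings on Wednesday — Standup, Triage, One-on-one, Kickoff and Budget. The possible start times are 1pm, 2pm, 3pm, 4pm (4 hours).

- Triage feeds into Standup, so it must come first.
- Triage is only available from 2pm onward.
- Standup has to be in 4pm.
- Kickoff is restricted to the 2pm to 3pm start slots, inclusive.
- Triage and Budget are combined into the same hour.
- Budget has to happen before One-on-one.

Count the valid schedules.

6

Splitting on Triage: it can be 2pm (4), 3pm (2). Listing each branch's schedules as (Standup, One-on-one, Kickoff, Budget):
Triage=2pm: (4pm,3pm,2pm,2pm) (4pm,3pm,3pm,2pm) (4pm,4pm,2pm,2pm) (4pm,4pm,3pm,2pm) — 4.
Triage=3pm: (4pm,4pm,2pm,3pm) (4pm,4pm,3pm,3pm) — 2.
Summing: 4 + 2 = 6.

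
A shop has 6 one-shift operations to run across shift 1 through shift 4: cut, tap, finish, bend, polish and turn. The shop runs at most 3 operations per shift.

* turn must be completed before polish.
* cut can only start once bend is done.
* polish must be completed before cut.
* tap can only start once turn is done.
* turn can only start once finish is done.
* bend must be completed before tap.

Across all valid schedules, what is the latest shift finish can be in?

Downstream work caps finish at shift 1.
finish at shift 1 is achievable: finish in shift 1, bend in shift 1, turn in shift 2, tap in shift 3, cut in shift 4, polish in shift 3.

shift 1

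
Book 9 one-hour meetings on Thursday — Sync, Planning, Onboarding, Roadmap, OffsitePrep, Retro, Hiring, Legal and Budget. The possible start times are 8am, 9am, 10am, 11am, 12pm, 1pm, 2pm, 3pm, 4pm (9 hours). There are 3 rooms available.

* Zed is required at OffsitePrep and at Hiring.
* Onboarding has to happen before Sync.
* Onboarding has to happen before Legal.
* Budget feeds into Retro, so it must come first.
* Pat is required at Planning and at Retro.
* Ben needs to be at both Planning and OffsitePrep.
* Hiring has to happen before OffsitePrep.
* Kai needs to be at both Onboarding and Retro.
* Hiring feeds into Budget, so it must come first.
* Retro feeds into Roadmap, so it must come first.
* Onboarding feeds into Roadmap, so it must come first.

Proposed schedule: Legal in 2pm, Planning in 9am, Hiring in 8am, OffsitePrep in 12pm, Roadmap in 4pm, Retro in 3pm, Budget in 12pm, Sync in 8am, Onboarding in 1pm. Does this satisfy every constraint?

No — it violates: Onboarding has to happen before Sync

Hiring has to happen before OffsitePrep — holds.
Onboarding has to happen before Legal — holds.
Onboarding feeds into Roadmap, so it must come first — holds.
Pat is required at Planning and at Retro — holds.
Hiring feeds into Budget, so it must come first — holds.
Ben needs to be at both Planning and OffsitePrep — holds.
There are 3 rooms available — holds.
Retro feeds into Roadmap, so it must come first — holds.
Kai needs to be at both Onboarding and Retro — holds.
Budget feeds into Retro, so it must come first — holds.
Zed is required at OffsitePrep and at Hiring — holds.
Onboarding has to happen before Sync — violated.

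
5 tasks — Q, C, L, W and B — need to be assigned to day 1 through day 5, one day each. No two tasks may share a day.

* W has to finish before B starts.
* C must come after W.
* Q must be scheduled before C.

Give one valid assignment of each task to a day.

C -> day 3; Q -> day 2; B -> day 4; L -> day 5; W -> day 1

Checking: W(day 1) before C(day 3); Q(day 2) before C(day 3); W(day 1) before B(day 4); max 1 per day (cap 1).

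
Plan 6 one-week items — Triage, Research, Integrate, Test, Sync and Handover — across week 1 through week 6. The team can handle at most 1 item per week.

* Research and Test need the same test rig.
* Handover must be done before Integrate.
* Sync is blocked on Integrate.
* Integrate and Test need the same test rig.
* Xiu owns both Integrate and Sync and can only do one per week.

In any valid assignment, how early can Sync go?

Precedence pushes Sync to at least week 3.
Sync at week 3 is achievable: Research=week 5, Sync=week 3, Triage=week 4, Test=week 6, Handover=week 1, Integrate=week 2.

week 3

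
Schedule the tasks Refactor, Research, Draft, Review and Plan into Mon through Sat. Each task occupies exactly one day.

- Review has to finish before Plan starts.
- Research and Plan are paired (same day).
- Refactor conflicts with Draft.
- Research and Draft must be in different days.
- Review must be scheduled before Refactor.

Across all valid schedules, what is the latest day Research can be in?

Research must be in the same day as Plan, which can't be before Tue, so Research is at least Tue.
Research at Sat is achievable: Review in Mon; Draft in Mon; Research in Sat; Refactor in Tue; Plan in Sat.

Sat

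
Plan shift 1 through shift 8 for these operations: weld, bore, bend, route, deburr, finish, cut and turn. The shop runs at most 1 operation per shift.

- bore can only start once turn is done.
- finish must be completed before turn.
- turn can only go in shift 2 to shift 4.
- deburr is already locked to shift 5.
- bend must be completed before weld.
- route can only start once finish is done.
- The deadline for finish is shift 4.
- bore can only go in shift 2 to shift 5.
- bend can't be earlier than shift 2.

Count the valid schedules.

39

Splitting on weld: it can be shift 6 (6), shift 7 (13), shift 8 (20). Listing each branch's schedules as (bore, bend, route, deburr, finish, cut, turn) by shift number:
weld=shift 6: (3,4,7,5,1,8,2) (3,4,8,5,1,7,2) (4,2,7,5,1,8,3) (4,2,8,5,1,7,3) (4,3,7,5,1,8,2) (4,3,8,5,1,7,2) — 6.
weld=shift 7: (3,4,6,5,1,8,2) (3,4,8,5,1,6,2) (3,6,4,5,1,8,2) (3,6,8,5,1,4,2) (4,2,6,5,1,8,3) (4,2,8,5,1,6,3) (4,3,6,5,1,8,2) (4,3,8,5,1,6,2) (4,6,2,5,1,8,3) (4,6,3,5,1,8,2) (4,6,8,5,1,2,3) (4,6,8,5,1,3,2) (4,6,8,5,2,1,3) — 13.
weld=shift 8: (3,4,6,5,1,7,2) (3,4,7,5,1,6,2) (3,6,4,5,1,7,2) (3,6,7,5,1,4,2) (3,7,4,5,1,6,2) (3,7,6,5,1,4,2) (4,2,6,5,1,7,3) (4,2,7,5,1,6,3) (4,3,6,5,1,7,2) (4,3,7,5,1,6,2) (4,6,2,5,1,7,3) (4,6,3,5,1,7,2) (4,6,7,5,1,2,3) (4,6,7,5,1,3,2) (4,6,7,5,2,1,3) (4,7,2,5,1,6,3) (4,7,3,5,1,6,2) (4,7,6,5,1,2,3) (4,7,6,5,1,3,2) (4,7,6,5,2,1,3) — 20.
Summing: 6 + 13 + 20 = 39.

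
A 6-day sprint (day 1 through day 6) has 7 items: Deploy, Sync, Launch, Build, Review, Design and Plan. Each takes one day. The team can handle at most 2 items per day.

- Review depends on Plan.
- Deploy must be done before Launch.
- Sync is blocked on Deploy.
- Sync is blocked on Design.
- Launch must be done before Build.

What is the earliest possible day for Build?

Precedence pushes Build to at least day 3.
Build at day 3 is achievable: Plan=day 3, Review=day 4, Build=day 3, Design=day 1, Deploy=day 1, Launch=day 2, Sync=day 2.

day 3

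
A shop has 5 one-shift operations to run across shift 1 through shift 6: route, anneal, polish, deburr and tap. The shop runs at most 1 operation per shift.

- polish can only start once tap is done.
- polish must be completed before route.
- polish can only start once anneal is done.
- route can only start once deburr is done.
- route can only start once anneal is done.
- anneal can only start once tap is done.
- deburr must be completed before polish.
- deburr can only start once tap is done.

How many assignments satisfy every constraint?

Splitting on route: it can be shift 5 (2), shift 6 (10). Listing each branch's schedules as (anneal, polish, deburr, tap) by shift number:
route=shift 5: (2,4,3,1) (3,4,2,1) — 2.
route=shift 6: (2,4,3,1) (2,5,3,1) (2,5,4,1) (3,4,2,1) (3,5,2,1) (3,5,4,1) (3,5,4,2) (4,5,2,1) (4,5,3,1) (4,5,3,2) — 10.
Summing: 2 + 10 = 12.

12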